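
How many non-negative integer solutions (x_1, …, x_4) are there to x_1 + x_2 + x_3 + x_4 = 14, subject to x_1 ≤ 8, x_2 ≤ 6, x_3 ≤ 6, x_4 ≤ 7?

Ignoring the caps, the number of non-negative solutions to x_1+…+x_4 = 14 is C(17,3) = 680.
Subtract solutions that violate a single cap (substitute x_i' = x_i − (cap_i+1)): x_1 ≥ 9 gives C(8,3) = 56; x_2 ≥ 7 gives C(10,3) = 120; x_3 ≥ 7 gives C(10,3) = 120; x_4 ≥ 8 gives C(9,3) = 84. Together 380.
Add back pairs where two caps are both exceeded: 0 + 0 + 0 + 1 + 0 + 0 = 1.
By inclusion–exclusion the count is 680 − 380 + 1 = 301.

301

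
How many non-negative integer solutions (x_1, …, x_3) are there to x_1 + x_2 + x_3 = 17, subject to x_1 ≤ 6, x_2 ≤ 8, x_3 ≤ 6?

Without the upper bounds there are C(19,2) = 171 ways to split 17 among 3 variables.
Subtract solutions that violate a single cap (substitute x_i' = x_i − (cap_i+1)): x_1 ≥ 7 gives C(12,2) = 66; x_2 ≥ 9 gives C(10,2) = 45; x_3 ≥ 7 gives C(12,2) = 66. Together 177.
Add back pairs where two caps are both exceeded: 3 + 10 + 3 = 16.
By inclusion–exclusion the count is 171 − 177 + 16 = 10.

10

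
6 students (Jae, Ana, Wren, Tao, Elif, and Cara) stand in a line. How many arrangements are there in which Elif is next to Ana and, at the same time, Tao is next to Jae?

Treat {Elif,Ana} as one block (2 orders) and {Tao,Jae} as another (2 orders).
That leaves 4 units to arrange: 2 × 2 × 4! = 4 × 24 = 96.

96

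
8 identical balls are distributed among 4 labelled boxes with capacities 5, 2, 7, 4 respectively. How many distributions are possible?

79

Ignoring the caps, the number of non-negative solutions to x_1+…+x_4 = 8 is C(11,3) = 165.
Subtract solutions that violate a single cap (substitute x_i' = x_i − (cap_i+1)): x_1 ≥ 6 gives C(5,3) = 10; x_2 ≥ 3 gives C(8,3) = 56; x_3 ≥ 8 gives C(3,3) = 1; x_4 ≥ 5 gives C(6,3) = 20. Together 87.
Add back pairs where two caps are both exceeded: 0 + 0 + 0 + 0 + 1 + 0 = 1.
By inclusion–exclusion the count is 165 − 87 + 1 = 79.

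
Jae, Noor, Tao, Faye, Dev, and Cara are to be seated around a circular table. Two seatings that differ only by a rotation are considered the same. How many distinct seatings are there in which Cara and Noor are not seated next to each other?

72

Without the restriction there are (5)! = 120 seatings.
Those with Cara next to Noor: fuse the pair into one unit and seat 5 units around a circle — 2·(4)! = 48.
Subtracting, 120 − 48 = 72.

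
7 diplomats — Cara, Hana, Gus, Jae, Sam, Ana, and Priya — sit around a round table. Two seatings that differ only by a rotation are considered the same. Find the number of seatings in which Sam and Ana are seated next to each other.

Glue Sam and Ana into a block (2 internal orders). Seating 6 units around a circle gives (5)! arrangements.
So 2 × (5)! = 2 × 120 = 240.

240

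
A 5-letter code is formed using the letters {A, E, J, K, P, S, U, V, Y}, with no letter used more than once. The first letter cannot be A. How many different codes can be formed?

13440

The first letter has 9−1 = 8 choices (anything except A).
The remaining 4 letters are filled from the other 8 symbols without repetition: 8 × 7 × 6 × 5 = 1680.
Total: 8 × 1680 = 13440.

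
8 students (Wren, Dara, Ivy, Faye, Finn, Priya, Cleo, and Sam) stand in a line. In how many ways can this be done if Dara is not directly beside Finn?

30240

Of the 8! = 40320 arrangements, those with Dara and Finn adjacent number 2 × 7! = 10080 (treat the pair as a block with 2 internal orders).
Complementary counting: 40320 − 10080 = 30240.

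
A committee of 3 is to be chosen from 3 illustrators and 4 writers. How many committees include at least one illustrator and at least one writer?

30

Unrestricted: C(7,3) = 35 ways to pick any 3 of the 7.
Selections missing a whole group: no illustrators → C(4,3) = 4; no writers → C(3,3) = 1.
Both groups omitted at once is impossible, so 35 − 5 = 30.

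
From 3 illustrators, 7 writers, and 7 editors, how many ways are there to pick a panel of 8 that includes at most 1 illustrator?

Split by how many illustrators are chosen (0 through 1).
Sum: C(3,0)·C(14,8) + C(3,1)·C(14,7) = 3003 + 10296 = 13299.

13299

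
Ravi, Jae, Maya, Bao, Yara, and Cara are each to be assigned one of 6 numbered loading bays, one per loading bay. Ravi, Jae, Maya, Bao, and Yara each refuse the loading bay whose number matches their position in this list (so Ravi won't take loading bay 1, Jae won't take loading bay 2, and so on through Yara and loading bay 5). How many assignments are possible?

309

Let Aᵢ (for 1 ≤ i ≤ 5) be the placements that put person i in their forbidden loading bay. Any j of these fix j positions, leaving (6−j)! ways to fill the rest, and there are C(5,j) ways to pick which j.
By inclusion–exclusion, the number of valid placements is Σ_{j=0}^{5} (−1)^j C(5,j)·(6−j)!.
Computing: 720 − 600 + 240 − 60 + 10 − 1 = 309.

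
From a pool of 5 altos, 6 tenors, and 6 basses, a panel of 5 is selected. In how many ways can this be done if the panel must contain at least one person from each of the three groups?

4485

With no constraint there are C(17,5) = 6188 possible selections.
Subtract selections that omit an entire group: no altos → C(12,5) = 792; no tenors → C(11,5) = 462; no basses → C(11,5) = 462.
Add back selections omitting two groups (i.e. drawn from a single group): C(5,5) + C(6,5) + C(6,5) = 13.
By inclusion–exclusion: 6188 − 1716 + 13 = 4485.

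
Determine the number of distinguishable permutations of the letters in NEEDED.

60

NEEDED has 6 letters with D appearing twice and E appearing 3 times.
Dividing 6! = 720 by 3!·2! = 12 for the repeated letters gives 60.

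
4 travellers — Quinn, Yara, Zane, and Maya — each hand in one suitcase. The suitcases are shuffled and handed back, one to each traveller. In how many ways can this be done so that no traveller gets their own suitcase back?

Let Aᵢ be the assignments in which traveller i gets their own suitcase. We want the size of the complement of A₁∪…∪A_4.
By inclusion–exclusion this is Σ_{j=0}^{4} (−1)^j C(4,j)·(4−j)!.
Computing: 24 − 24 + 12 − 4 + 1 = 9.

9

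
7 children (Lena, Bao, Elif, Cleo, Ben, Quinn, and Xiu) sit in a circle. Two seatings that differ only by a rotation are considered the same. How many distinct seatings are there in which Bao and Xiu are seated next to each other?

Glue Bao and Xiu into a block (2 internal orders). Seating 6 units around a circle gives (5)! arrangements.
So 2 × (5)! = 2 × 120 = 240.

240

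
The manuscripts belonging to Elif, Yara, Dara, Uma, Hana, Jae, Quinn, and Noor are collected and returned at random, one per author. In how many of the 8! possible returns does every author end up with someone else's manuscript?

14833

This is the derangement count D_8: permutations of 8 items with no fixed point.
By inclusion–exclusion this is Σ_{j=0}^{8} (−1)^j C(8,j)·(8−j)!.
Computing: 40320 − 40320 + 20160 − 6720 + 1680 − 336 + 56 − 8 + 1 = 14833.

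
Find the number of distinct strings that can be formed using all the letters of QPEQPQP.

140

The 7 letters of QPEQPQP have repeats: P appearing 3 times and Q appearing 3 times.
Dividing 7! = 5040 by 3!·3! = 36 for the repeated letters gives 140.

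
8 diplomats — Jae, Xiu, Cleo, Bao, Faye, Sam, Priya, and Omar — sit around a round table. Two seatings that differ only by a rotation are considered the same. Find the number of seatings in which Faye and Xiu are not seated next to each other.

3600

Without the restriction there are (7)! = 5040 seatings.
Those with Faye next to Xiu: fuse the pair into one unit and seat 7 units around a circle — 2·(6)! = 1440.
Subtracting, 5040 − 1440 = 3600.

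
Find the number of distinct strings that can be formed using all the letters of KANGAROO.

10080

KANGAROO has 8 letters with A appearing twice and O appearing twice.
So there are 8! / (2!·2!) = 10080 distinguishable arrangements.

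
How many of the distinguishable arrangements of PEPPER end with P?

Fix P in the last position and arrange the remaining 5 letters.
Those 5 letters have E appearing twice and P appearing twice, giving (5)!/(2!·2!) = 30.

30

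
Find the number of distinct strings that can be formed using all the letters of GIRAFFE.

The 7 letters of GIRAFFE have repeats: F appearing twice.
The number of distinct arrangements is 7!/(2!) = 5040/2 = 2520.

2520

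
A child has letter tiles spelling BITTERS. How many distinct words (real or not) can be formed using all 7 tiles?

2520

BITTERS has 7 letters with T appearing twice.
The number of distinct arrangements is 7!/(2!) = 5040/2 = 2520.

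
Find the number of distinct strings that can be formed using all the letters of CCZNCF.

120

Letter multiplicities in CCZNCF: C×3, F×1, N×1, Z×1.
Dividing 6! = 720 by 3! = 6 for the repeated letters gives 120.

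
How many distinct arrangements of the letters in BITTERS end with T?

With the last slot taken by T, it remains to arrange the other 6 letters (BITERS).
Those 6 letters are all distinct, giving (6)! = 720.

720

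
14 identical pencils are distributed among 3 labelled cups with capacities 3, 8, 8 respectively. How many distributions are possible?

Without the upper bounds there are C(16,2) = 120 ways to split 14 among 3 cups.
Subtract solutions that violate a single cap (substitute x_i' = x_i − (cap_i+1)): x_1 ≥ 4 gives C(12,2) = 66; x_2 ≥ 9 gives C(7,2) = 21; x_3 ≥ 9 gives C(7,2) = 21. Together 108.
Add back pairs where two caps are both exceeded: 3 + 3 + 0 = 6.
By inclusion–exclusion the count is 120 − 108 + 6 = 18.

18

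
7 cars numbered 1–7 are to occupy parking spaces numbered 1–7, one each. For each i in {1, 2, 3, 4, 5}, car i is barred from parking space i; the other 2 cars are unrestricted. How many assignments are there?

2428

Let Aᵢ (for 1 ≤ i ≤ 5) be the placements that put car i in its forbidden parking space. Any j of these fix j positions, leaving (7−j)! ways to fill the rest, and there are C(5,j) ways to pick which j.
By inclusion–exclusion, the number of valid placements is Σ_{j=0}^{5} (−1)^j C(5,j)·(7−j)!.
Computing: 5040 − 3600 + 1200 − 240 + 30 − 2 = 2428.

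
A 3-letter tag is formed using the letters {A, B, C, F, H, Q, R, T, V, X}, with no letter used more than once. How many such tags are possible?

720

With no repetition, fill the 3 letters in order: 10 choices, then 9, down to 8.
That product is 10 × 9 × 8 = 720.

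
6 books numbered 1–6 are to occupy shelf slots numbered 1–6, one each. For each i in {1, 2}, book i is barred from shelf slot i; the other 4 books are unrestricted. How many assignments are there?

Let Aᵢ (for i ∈ {1, 2}) be the placements that put book i in its forbidden shelf slot. Any j of these fix j positions, leaving (6−j)! ways to fill the rest, and there are C(2,j) ways to pick which j.
By inclusion–exclusion, the number of valid placements is Σ_{j=0}^{2} (−1)^j C(2,j)·(6−j)!.
Computing: 720 − 240 + 24 = 504.

504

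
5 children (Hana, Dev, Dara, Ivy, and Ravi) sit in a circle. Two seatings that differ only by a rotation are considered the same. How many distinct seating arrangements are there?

24

Fix one person's seat to break rotational symmetry; the remaining 4 people can be arranged in (4)! = 24 ways.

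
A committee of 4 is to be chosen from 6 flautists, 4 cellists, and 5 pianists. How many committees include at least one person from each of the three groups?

Unrestricted: C(15,4) = 1365 ways to pick any 4 of the 15.
Selections missing a whole group: no flautists → C(9,4) = 126; no cellists → C(11,4) = 330; no pianists → C(10,4) = 210.
Add back selections omitting two groups (i.e. drawn from a single group): C(6,4) + C(4,4) + C(5,4) = 21.
By inclusion–exclusion: 1365 − 666 + 21 = 720.

720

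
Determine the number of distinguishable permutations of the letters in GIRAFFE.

Letter multiplicities in GIRAFFE: A×1, E×1, F×2, G×1, I×1, R×1.
The number of distinct arrangements is 7!/(2!) = 5040/2 = 2520.

2520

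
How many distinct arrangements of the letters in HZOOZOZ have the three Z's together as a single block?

Treat the 3 copies of Z as a single block. The multiset to arrange is then {ZZZ, H, O, O, O}, 5 items in all.
That gives (5)!/(3!) = 20 arrangements.

20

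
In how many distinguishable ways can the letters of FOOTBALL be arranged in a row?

The 8 letters of FOOTBALL have repeats: L appearing twice and O appearing twice.
Dividing 8! = 40320 by 2!·2! = 4 for the repeated letters gives 10080.

10080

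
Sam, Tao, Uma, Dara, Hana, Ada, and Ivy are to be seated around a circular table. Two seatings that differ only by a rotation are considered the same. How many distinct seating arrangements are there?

720

Around a circle, 7 distinct people have 7!/7 = (6)! = 720 rotationally distinct seatings.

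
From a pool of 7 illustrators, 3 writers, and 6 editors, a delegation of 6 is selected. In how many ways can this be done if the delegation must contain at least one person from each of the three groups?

Unrestricted: C(16,6) = 8008 ways to pick any 6 of the 16.
Subtract selections that omit an entire group: no illustrators → C(9,6) = 84; no writers → C(13,6) = 1716; no editors → C(10,6) = 210.
Add back selections omitting two groups (i.e. drawn from a single group): C(7,6) + C(3,6) + C(6,6) = 8.
By inclusion–exclusion: 8008 − 2010 + 8 = 6006.

6006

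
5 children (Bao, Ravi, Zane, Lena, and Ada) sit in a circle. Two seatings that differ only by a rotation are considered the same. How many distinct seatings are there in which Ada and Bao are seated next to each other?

Glue Ada and Bao into a block (2 internal orders). Seating 4 units around a circle gives (3)! arrangements.
So 2 × (3)! = 2 × 6 = 12.

12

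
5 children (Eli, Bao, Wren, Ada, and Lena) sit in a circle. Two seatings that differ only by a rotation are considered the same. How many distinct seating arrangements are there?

Seat Eli anywhere (absorbing the rotational symmetry), then permute the other 4: (4)! = 24.

24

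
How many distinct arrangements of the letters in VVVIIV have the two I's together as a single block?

Treat the 2 copies of I as a single block. The multiset to arrange is then {II, V, V, V, V}, 5 items in all.
That gives (5)!/(4!) = 5 arrangements.

5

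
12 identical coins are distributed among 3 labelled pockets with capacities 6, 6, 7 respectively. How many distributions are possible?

34

By stars and bars, unrestricted non-negative solutions to x_1+…+x_3 = 12 number C(12+2,2) = 91.
Subtract solutions that violate a single cap (substitute x_i' = x_i − (cap_i+1)): x_1 ≥ 7 gives C(7,2) = 21; x_2 ≥ 7 gives C(7,2) = 21; x_3 ≥ 8 gives C(6,2) = 15. Together 57.
No two caps can be exceeded simultaneously, so the pair terms are all 0.
By inclusion–exclusion the count is 91 − 57 + 0 = 34.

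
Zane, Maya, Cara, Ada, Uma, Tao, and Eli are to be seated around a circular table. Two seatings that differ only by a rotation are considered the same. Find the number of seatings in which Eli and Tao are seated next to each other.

Glue Eli and Tao into a block (2 internal orders). Seating 6 units around a circle gives (5)! arrangements.
So 2 × (5)! = 2 × 120 = 240.

240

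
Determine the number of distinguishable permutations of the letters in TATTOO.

60

The 6 letters of TATTOO have repeats: O appearing twice and T appearing 3 times.
The number of distinct arrangements is 6!/(3!·2!) = 720/12 = 60.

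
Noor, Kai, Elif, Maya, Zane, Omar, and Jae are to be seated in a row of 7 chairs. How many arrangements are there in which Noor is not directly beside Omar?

Of the 7! = 5040 arrangements, those with Noor and Omar adjacent number 2 × 6! = 1440 (treat the pair as a block with 2 internal orders).
Complementary counting: 5040 − 1440 = 3600.

3600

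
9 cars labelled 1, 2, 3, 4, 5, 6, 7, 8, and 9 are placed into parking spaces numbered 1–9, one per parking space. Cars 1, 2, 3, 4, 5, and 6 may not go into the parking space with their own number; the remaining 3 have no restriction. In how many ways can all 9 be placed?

Let Aᵢ (for 1 ≤ i ≤ 6) be the placements that put car i in its forbidden parking space. Any j of these fix j positions, leaving (9−j)! ways to fill the rest, and there are C(6,j) ways to pick which j.
By inclusion–exclusion, the number of valid placements is Σ_{j=0}^{6} (−1)^j C(6,j)·(9−j)!.
Computing: 362880 − 241920 + 75600 − 14400 + 1800 − 144 + 6 = 183822.

183822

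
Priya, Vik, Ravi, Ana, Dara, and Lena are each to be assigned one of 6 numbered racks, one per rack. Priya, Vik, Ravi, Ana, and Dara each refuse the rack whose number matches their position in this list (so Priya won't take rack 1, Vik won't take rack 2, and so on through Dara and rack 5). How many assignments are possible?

Let Aᵢ (for 1 ≤ i ≤ 5) be the placements that put person i in their forbidden rack. Any j of these fix j positions, leaving (6−j)! ways to fill the rest, and there are C(5,j) ways to pick which j.
By inclusion–exclusion, the number of valid placements is Σ_{j=0}^{5} (−1)^j C(5,j)·(6−j)!.
Computing: 720 − 600 + 240 − 60 + 10 − 1 = 309.

309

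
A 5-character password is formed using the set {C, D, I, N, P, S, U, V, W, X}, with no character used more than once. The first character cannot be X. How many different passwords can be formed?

27216

The first character has 10−1 = 9 choices (anything except X).
The remaining 4 characters are filled from the other 9 symbols without repetition: 9 × 8 × 7 × 6 = 3024.
Total: 9 × 3024 = 27216.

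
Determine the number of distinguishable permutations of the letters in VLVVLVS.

105

The 7 letters of VLVVLVS have repeats: L appearing twice and V appearing 4 times.
So there are 7! / (4!·2!) = 105 distinguishable arrangements.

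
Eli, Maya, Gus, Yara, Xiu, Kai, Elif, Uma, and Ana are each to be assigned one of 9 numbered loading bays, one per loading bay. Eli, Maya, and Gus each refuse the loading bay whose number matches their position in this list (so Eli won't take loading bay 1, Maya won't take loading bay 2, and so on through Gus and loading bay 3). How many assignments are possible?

Let Aᵢ (for i ∈ {1, 2, 3}) be the placements that put person i in their forbidden loading bay. Any j of these fix j positions, leaving (9−j)! ways to fill the rest, and there are C(3,j) ways to pick which j.
By inclusion–exclusion, the number of valid placements is Σ_{j=0}^{3} (−1)^j C(3,j)·(9−j)!.
Computing: 362880 − 120960 + 15120 − 720 = 256320.

256320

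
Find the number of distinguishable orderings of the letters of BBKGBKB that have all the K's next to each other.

Treat the 2 copies of K as a single block. The multiset to arrange is then {KK, B, B, B, B, G}, 6 items in all.
That gives (6)!/(4!) = 30 arrangements.

30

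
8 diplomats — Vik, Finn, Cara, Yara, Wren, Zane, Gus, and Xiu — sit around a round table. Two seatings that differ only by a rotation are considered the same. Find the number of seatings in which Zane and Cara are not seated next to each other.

3600

All circular seatings of 8 people number (7)! = 5040.
Those with Zane next to Cara: fuse the pair into one unit and seat 7 units around a circle — 2·(6)! = 1440.
Subtracting, 5040 − 1440 = 3600.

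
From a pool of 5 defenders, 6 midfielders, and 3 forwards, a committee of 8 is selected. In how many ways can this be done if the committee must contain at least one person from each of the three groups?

2828

Total 8-person selections from all 14: C(14,8) = 3003.
Selections missing a whole group: no defenders → C(9,8) = 9; no midfielders → C(8,8) = 1; no forwards → C(11,8) = 165.
Add back selections omitting two groups (i.e. drawn from a single group): C(5,8) + C(6,8) + C(3,8) = 0.
By inclusion–exclusion: 3003 − 175 + 0 = 2828.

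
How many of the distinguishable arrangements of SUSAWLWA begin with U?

630

With the first slot taken by U, it remains to arrange the other 7 letters (SSAWLWA).
Those 7 letters have A appearing twice, S appearing twice, and W appearing twice, giving (7)!/(2!·2!·2!) = 630.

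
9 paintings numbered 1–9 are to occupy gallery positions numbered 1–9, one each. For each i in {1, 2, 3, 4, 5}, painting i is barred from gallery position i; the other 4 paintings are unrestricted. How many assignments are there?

Let Aᵢ (for 1 ≤ i ≤ 5) be the placements that put painting i in its forbidden gallery position. Any j of these fix j positions, leaving (9−j)! ways to fill the rest, and there are C(5,j) ways to pick which j.
By inclusion–exclusion, the number of valid placements is Σ_{j=0}^{5} (−1)^j C(5,j)·(9−j)!.
Computing: 362880 − 201600 + 50400 − 7200 + 600 − 24 = 205056.

205056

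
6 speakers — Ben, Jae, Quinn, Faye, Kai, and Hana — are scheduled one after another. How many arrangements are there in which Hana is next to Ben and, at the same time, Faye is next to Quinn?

Treat {Hana,Ben} as one block (2 orders) and {Faye,Quinn} as another (2 orders).
That leaves 4 units to arrange: 2 × 2 × 4! = 4 × 24 = 96.

96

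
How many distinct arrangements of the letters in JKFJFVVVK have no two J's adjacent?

5880

There are 9!/(3!·2!·2!·2!) = 7560 arrangements of JKFJFVVVK in total.
Arrangements with the J's together: treat JJ as one letter, giving (8)!/(3!·2!·2!) = 1680.
Hence 7560 − 1680 = 5880.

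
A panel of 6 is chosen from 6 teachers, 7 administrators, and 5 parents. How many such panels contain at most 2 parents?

Split by how many parents are chosen (0 through 2).
Sum: C(5,0)·C(13,6) + C(5,1)·C(13,5) + C(5,2)·C(13,4) = 1716 + 6435 + 7150 = 15301.

15301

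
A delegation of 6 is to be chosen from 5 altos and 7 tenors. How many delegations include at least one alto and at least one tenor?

Total 6-person selections from all 12: C(12,6) = 924.
Subtract selections that omit an entire group: no altos → C(7,6) = 7; no tenors → C(5,6) = 0.
Both groups omitted at once is impossible, so 924 − 7 = 917.

917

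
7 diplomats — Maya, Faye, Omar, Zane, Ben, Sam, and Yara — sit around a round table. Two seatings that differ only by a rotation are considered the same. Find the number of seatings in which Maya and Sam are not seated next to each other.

480

All circular seatings of 7 people number (6)! = 720.
Seatings with Maya beside Sam: treat them as a block with 2 internal orders, giving 2 × (5)! = 240.
Subtracting, 720 − 240 = 480.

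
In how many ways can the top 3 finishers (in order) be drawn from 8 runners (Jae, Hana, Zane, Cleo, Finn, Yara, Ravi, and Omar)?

This is an ordered selection of 3 from 8: P(8,3).
That gives 8 × 7 × 6 = 336.

336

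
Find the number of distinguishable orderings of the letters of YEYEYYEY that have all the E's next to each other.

6

Treat the 3 copies of E as a single block. The multiset to arrange is then {EEE, Y, Y, Y, Y, Y}, 6 items in all.
That gives (6)!/(5!) = 6 arrangements.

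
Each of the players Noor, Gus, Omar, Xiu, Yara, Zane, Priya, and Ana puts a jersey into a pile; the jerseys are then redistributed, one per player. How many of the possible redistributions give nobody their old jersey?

14833

This is the derangement count D_8: permutations of 8 items with no fixed point.
By inclusion–exclusion this is Σ_{j=0}^{8} (−1)^j C(8,j)·(8−j)!.
Computing: 40320 − 40320 + 20160 − 6720 + 1680 − 336 + 56 − 8 + 1 = 14833.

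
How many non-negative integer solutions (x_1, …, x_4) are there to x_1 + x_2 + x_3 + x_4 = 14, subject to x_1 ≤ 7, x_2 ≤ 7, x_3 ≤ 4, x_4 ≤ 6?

By stars and bars, unrestricted non-negative solutions to x_1+…+x_4 = 14 number C(14+3,3) = 680.
Subtract solutions that violate a single cap (substitute x_i' = x_i − (cap_i+1)): x_1 ≥ 8 gives C(9,3) = 84; x_2 ≥ 8 gives C(9,3) = 84; x_3 ≥ 5 gives C(12,3) = 220; x_4 ≥ 7 gives C(10,3) = 120. Together 508.
Add back pairs where two caps are both exceeded: 0 + 4 + 0 + 4 + 0 + 10 = 18.
By inclusion–exclusion the count is 680 − 508 + 18 = 190.

190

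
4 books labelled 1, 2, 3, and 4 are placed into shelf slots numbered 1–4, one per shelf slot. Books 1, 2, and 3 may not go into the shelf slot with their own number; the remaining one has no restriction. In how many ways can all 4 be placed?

11

Let Aᵢ (for i ∈ {1, 2, 3}) be the placements that put book i in its forbidden shelf slot. Any j of these fix j positions, leaving (4−j)! ways to fill the rest, and there are C(3,j) ways to pick which j.
By inclusion–exclusion, the number of valid placements is Σ_{j=0}^{3} (−1)^j C(3,j)·(4−j)!.
Computing: 24 − 18 + 6 − 1 = 11.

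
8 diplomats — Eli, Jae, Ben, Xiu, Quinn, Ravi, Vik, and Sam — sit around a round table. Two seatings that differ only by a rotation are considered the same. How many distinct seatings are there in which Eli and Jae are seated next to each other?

Treat {Eli, Jae} as one unit (2 internal orders) and seat the resulting 7 units around the table: (6)! circular arrangements.
So 2 × (6)! = 2 × 720 = 1440.

1440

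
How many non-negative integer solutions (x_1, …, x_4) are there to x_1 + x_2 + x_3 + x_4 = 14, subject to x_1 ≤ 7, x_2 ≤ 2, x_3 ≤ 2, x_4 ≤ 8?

36

Ignoring the caps, the number of non-negative solutions to x_1+…+x_4 = 14 is C(17,3) = 680.
Subtract solutions that violate a single cap (substitute x_i' = x_i − (cap_i+1)): x_1 ≥ 8 gives C(9,3) = 84; x_2 ≥ 3 gives C(14,3) = 364; x_3 ≥ 3 gives C(14,3) = 364; x_4 ≥ 9 gives C(8,3) = 56. Together 868.
Add back pairs where two caps are both exceeded: 20 + 20 + 0 + 165 + 10 + 10 = 225.
Subtract triples: 1 + 0 + 0 + 0 = 1.
By inclusion–exclusion the count is 680 − 868 + 225 − 1 = 36.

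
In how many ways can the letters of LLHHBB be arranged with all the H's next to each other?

30

Treat the 2 copies of H as a single block. The multiset to arrange is then {HH, B, B, L, L}, 5 items in all.
That gives (5)!/(2!·2!) = 30 arrangements.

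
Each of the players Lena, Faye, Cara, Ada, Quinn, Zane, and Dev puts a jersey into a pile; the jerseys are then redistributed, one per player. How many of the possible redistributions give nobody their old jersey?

1854

Count assignments avoiding every fixed point. For any j of the 7 players fixed to their old jersey, the other 7−j can be arranged in (7−j)! ways.
By inclusion–exclusion this is Σ_{j=0}^{7} (−1)^j C(7,j)·(7−j)!.
Computing: 5040 − 5040 + 2520 − 840 + 210 − 42 + 7 − 1 = 1854.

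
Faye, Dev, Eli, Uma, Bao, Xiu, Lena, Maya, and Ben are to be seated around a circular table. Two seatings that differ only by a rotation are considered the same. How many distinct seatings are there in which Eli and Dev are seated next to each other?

10080

Treat {Eli, Dev} as one unit (2 internal orders) and seat the resulting 8 units around the table: (7)! circular arrangements.
So 2 × (7)! = 2 × 5040 = 10080.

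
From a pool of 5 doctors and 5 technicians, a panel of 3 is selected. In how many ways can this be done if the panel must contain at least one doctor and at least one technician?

Unrestricted: C(10,3) = 120 ways to pick any 3 of the 10.
Selections missing a whole group: no doctors → C(5,3) = 10; no technicians → C(5,3) = 10.
Both groups omitted at once is impossible, so 120 − 20 = 100.

100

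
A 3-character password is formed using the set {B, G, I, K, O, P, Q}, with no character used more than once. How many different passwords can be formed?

210

Choose and order 3 of the 7 symbols: the first character has 7 options, the next 6, then 5.
That product is 7 × 6 × 5 = 210.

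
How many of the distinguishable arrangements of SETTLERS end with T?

With the last slot taken by T, it remains to arrange the other 7 letters (SETLERS).
Those 7 letters have E appearing twice and S appearing twice, giving (7)!/(2!·2!) = 1260.

1260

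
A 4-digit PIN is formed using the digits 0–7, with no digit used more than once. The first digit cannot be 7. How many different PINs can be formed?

The first digit has 8−1 = 7 choices (anything except 7).
The remaining 3 digits are filled from the other 7 symbols without repetition: 7 × 6 × 5 = 210.
Total: 7 × 210 = 1470.

1470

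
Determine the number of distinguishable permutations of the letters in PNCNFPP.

Letter multiplicities in PNCNFPP: C×1, F×1, N×2, P×3.
Dividing 7! = 5040 by 3!·2! = 12 for the repeated letters gives 420.

420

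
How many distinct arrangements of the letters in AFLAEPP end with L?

180

With the last slot taken by L, it remains to arrange the other 6 letters (AFAEPP).
Those 6 letters have A appearing twice and P appearing twice, giving (6)!/(2!·2!) = 180.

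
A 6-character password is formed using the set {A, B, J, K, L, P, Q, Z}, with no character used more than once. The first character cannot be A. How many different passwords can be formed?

The first character has 8−1 = 7 choices (anything except A).
The remaining 5 characters are filled from the other 7 symbols without repetition: 7 × 6 × 5 × 4 × 3 = 2520.
Total: 7 × 2520 = 17640.

17640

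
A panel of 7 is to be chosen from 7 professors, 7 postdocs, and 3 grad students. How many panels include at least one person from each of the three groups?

Total 7-person selections from all 17: C(17,7) = 19448.
Selections missing a whole group: no professors → C(10,7) = 120; no postdocs → C(10,7) = 120; no grad students → C(14,7) = 3432.
Add back selections omitting two groups (i.e. drawn from a single group): C(7,7) + C(7,7) + C(3,7) = 2.
By inclusion–exclusion: 19448 − 3672 + 2 = 15778.

15778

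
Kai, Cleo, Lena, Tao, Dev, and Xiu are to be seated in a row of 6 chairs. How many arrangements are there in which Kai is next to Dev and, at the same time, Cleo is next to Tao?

Treat {Kai,Dev} as one block (2 orders) and {Cleo,Tao} as another (2 orders).
That leaves 4 units to arrange: 2 × 2 × 4! = 4 × 24 = 96.

96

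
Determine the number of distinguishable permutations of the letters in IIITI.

5

The 5 letters of IIITI have repeats: I appearing 4 times.
So there are 5! / (4!) = 5 distinguishable arrangements.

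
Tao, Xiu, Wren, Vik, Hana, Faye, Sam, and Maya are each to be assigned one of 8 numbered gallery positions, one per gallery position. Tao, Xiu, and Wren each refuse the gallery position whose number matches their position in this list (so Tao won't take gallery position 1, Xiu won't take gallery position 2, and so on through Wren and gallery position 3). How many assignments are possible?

Let Aᵢ (for i ∈ {1, 2, 3}) be the placements that put person i in their forbidden gallery position. Any j of these fix j positions, leaving (8−j)! ways to fill the rest, and there are C(3,j) ways to pick which j.
By inclusion–exclusion, the number of valid placements is Σ_{j=0}^{3} (−1)^j C(3,j)·(8−j)!.
Computing: 40320 − 15120 + 2160 − 120 = 27240.

27240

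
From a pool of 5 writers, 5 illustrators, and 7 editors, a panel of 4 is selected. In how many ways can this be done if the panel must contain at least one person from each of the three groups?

1225

With no constraint there are C(17,4) = 2380 possible selections.
Selections missing a whole group: no writers → C(12,4) = 495; no illustrators → C(12,4) = 495; no editors → C(10,4) = 210.
Add back selections omitting two groups (i.e. drawn from a single group): C(5,4) + C(5,4) + C(7,4) = 45.
By inclusion–exclusion: 2380 − 1200 + 45 = 1225.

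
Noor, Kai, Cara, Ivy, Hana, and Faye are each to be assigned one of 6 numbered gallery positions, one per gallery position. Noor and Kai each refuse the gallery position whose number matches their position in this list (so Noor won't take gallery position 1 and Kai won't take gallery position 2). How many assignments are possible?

Let Aᵢ (for i ∈ {1, 2}) be the placements that put person i in their forbidden gallery position. Any j of these fix j positions, leaving (6−j)! ways to fill the rest, and there are C(2,j) ways to pick which j.
By inclusion–exclusion, the number of valid placements is Σ_{j=0}^{2} (−1)^j C(2,j)·(6−j)!.
Computing: 720 − 240 + 24 = 504.

504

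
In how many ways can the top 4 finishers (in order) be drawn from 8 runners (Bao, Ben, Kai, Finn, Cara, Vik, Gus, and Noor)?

This is an ordered selection of 4 from 8: P(8,4).
That gives 8 × 7 × 6 × 5 = 1680.

1680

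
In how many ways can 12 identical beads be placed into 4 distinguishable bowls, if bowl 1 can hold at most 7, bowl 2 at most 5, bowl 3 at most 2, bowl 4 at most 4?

By stars and bars, unrestricted non-negative solutions to x_1+…+x_4 = 12 number C(12+3,3) = 455.
Subtract solutions that violate a single cap (substitute x_i' = x_i − (cap_i+1)): x_1 ≥ 8 gives C(7,3) = 35; x_2 ≥ 6 gives C(9,3) = 84; x_3 ≥ 3 gives C(12,3) = 220; x_4 ≥ 5 gives C(10,3) = 120. Together 459.
Add back pairs where two caps are both exceeded: 0 + 4 + 0 + 20 + 4 + 35 = 63.
By inclusion–exclusion the count is 455 − 459 + 63 = 59.

59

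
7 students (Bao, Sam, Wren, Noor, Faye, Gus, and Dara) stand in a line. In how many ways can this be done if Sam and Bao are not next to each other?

3600

There are 7! = 5040 arrangements in all. If Sam and Bao are adjacent, merging them into one block gives 2·(6)! = 1440 arrangements.
Complementary counting: 5040 − 1440 = 3600.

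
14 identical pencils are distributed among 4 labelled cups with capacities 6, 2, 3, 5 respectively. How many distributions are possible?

10

Ignoring the caps, the number of non-negative solutions to x_1+…+x_4 = 14 is C(17,3) = 680.
Subtract solutions that violate a single cap (substitute x_i' = x_i − (cap_i+1)): x_1 ≥ 7 gives C(10,3) = 120; x_2 ≥ 3 gives C(14,3) = 364; x_3 ≥ 4 gives C(13,3) = 286; x_4 ≥ 6 gives C(11,3) = 165. Together 935.
Add back pairs where two caps are both exceeded: 35 + 20 + 4 + 120 + 56 + 35 = 270.
Subtract triples: 1 + 0 + 0 + 4 = 5.
By inclusion–exclusion the count is 680 − 935 + 270 − 5 = 10.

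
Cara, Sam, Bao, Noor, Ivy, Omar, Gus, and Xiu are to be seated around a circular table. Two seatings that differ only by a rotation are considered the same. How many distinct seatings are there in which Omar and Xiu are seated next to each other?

1440

Glue Omar and Xiu into a block (2 internal orders). Seating 7 units around a circle gives (6)! arrangements.
So 2 × (6)! = 2 × 720 = 1440.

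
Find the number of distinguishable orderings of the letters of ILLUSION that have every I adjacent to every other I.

Treat the 2 copies of I as a single block. The multiset to arrange is then {II, L, L, N, O, S, U}, 7 items in all.
That gives (7)!/(2!) = 2520 arrangements.

2520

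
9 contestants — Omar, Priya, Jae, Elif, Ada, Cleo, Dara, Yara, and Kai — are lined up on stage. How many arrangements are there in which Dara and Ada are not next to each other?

Of the 9! = 362880 arrangements, those with Dara and Ada adjacent number 2 × 8! = 80640 (treat the pair as a block with 2 internal orders).
Complementary counting: 362880 − 80640 = 282240.

282240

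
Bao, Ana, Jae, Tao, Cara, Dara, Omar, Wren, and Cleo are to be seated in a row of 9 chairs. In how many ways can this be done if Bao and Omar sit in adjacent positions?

80640

Glue Bao and Omar into one block (2 internal orders), leaving 8 units to arrange in a row.
That gives 2 × 8! = 2 × 40320 = 80640.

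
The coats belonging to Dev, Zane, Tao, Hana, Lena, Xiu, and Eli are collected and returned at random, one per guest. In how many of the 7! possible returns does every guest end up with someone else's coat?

1854

This is the derangement count D_7: permutations of 7 items with no fixed point.
By inclusion–exclusion this is Σ_{j=0}^{7} (−1)^j C(7,j)·(7−j)!.
Computing: 5040 − 5040 + 2520 − 840 + 210 − 42 + 7 − 1 = 1854.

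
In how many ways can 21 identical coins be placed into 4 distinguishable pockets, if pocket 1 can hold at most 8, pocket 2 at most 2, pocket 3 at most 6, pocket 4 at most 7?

By stars and bars, unrestricted non-negative solutions to x_1+…+x_4 = 21 number C(21+3,3) = 2024.
Subtract solutions that violate a single cap (substitute x_i' = x_i − (cap_i+1)): x_1 ≥ 9 gives C(15,3) = 455; x_2 ≥ 3 gives C(21,3) = 1330; x_3 ≥ 7 gives C(17,3) = 680; x_4 ≥ 8 gives C(16,3) = 560. Together 3025.
Add back pairs where two caps are both exceeded: 220 + 56 + 35 + 364 + 286 + 84 = 1045.
Subtract triples: 10 + 4 + 0 + 20 = 34.
By inclusion–exclusion the count is 2024 − 3025 + 1045 − 34 = 10.

10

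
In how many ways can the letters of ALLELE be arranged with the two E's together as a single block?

Treat the 2 copies of E as a single block. The multiset to arrange is then {EE, A, L, L, L}, 5 items in all.
That gives (5)!/(3!) = 20 arrangements.

20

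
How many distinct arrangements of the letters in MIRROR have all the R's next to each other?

24

Treat the 3 copies of R as a single block. The multiset to arrange is then {RRR, I, M, O}, 4 items in all.
All 4 items are distinct, so there are (4)! = 24 arrangements.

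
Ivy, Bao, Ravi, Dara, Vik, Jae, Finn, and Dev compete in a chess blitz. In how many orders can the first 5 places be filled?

6720

This is an ordered selection of 5 from 8: P(8,5).
That gives 8 × 7 × 6 × 5 × 4 = 6720.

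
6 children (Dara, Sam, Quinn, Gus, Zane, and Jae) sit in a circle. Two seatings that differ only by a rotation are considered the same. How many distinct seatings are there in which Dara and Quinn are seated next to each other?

Glue Dara and Quinn into a block (2 internal orders). Seating 5 units around a circle gives (4)! arrangements.
So 2 × (4)! = 2 × 24 = 48.

48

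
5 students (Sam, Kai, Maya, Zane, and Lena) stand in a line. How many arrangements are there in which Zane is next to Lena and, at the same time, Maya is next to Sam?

24

Treat {Zane,Lena} as one block (2 orders) and {Maya,Sam} as another (2 orders).
That leaves 3 units to arrange: 2 × 2 × 3! = 4 × 6 = 24.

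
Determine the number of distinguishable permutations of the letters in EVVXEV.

60

The 6 letters of EVVXEV have repeats: E appearing twice and V appearing 3 times.
So there are 6! / (3!·2!) = 60 distinguishable arrangements.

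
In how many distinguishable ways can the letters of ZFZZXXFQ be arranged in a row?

1680

The 8 letters of ZFZZXXFQ have repeats: F appearing twice, X appearing twice, and Z appearing 3 times.
The number of distinct arrangements is 8!/(3!·2!·2!) = 40320/24 = 1680.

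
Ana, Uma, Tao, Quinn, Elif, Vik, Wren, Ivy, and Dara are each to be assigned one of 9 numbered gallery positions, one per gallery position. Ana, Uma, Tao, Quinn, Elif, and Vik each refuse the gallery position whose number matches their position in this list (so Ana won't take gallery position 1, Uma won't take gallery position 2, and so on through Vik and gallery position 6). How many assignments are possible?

Let Aᵢ (for 1 ≤ i ≤ 6) be the placements that put person i in their forbidden gallery position. Any j of these fix j positions, leaving (9−j)! ways to fill the rest, and there are C(6,j) ways to pick which j.
By inclusion–exclusion, the number of valid placements is Σ_{j=0}^{6} (−1)^j C(6,j)·(9−j)!.
Computing: 362880 − 241920 + 75600 − 14400 + 1800 − 144 + 6 = 183822.

183822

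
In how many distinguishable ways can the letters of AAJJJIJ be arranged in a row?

The 7 letters of AAJJJIJ have repeats: A appearing twice and J appearing 4 times.
The number of distinct arrangements is 7!/(4!·2!) = 5040/48 = 105.

105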